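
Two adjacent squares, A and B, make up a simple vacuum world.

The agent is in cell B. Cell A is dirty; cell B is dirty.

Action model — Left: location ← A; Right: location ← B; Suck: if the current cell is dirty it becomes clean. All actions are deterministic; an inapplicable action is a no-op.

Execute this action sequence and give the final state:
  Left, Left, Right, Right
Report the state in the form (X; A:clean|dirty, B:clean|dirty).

step 1/4 (Left): (A; A:dirty, B:dirty)
step 2/4 (Left): (A; A:dirty, B:dirty)
step 3/4 (Right): (B; A:dirty, B:dirty)
step 4/4 (Right): (B; A:dirty, B:dirty)

(B; A:dirty, B:dirty)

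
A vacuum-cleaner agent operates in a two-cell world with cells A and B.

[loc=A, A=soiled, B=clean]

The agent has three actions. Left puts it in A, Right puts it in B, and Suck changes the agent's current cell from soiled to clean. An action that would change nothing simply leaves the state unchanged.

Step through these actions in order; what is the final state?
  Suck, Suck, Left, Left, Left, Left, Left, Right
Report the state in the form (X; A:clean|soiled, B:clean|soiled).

Suck (#1): (A; A:clean, B:clean)
Suck (#2): (A; A:clean, B:clean)
Left (#3): (A; A:clean, B:clean)
Left (#4): (A; A:clean, B:clean)
Left (#5): (A; A:clean, B:clean)
Left (#6): (A; A:clean, B:clean)
Left (#7): (A; A:clean, B:clean)
Right (#8): (B; A:clean, B:clean)

(B; A:clean, B:clean)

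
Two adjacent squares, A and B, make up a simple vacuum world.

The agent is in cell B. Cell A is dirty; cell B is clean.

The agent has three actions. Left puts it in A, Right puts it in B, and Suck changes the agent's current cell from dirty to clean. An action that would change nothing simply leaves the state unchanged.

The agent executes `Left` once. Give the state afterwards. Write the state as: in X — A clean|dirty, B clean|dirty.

start: in B — A dirty, B clean
Left (#1): in A — A dirty, B clean

in A — A dirty, B clean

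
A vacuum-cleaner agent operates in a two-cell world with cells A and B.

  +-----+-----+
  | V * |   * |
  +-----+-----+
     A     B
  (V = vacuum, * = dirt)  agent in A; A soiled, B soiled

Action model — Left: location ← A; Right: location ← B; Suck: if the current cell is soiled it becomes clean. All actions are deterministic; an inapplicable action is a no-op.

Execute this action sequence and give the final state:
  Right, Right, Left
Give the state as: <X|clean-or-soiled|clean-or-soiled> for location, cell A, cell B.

<A|soiled|soiled>

Right (#1): <B|soiled|soiled>
Right (#2): <B|soiled|soiled>
Left (#3): <A|soiled|soiled>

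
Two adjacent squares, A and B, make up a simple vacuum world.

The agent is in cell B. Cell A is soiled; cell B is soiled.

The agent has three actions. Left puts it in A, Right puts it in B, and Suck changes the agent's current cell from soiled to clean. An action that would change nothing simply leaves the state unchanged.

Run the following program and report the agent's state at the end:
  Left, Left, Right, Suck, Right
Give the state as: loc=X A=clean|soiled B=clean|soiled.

loc=B A=soiled B=clean

step 1/5 (Left): loc=A A=soiled B=soiled
step 2/5 (Left): loc=A A=soiled B=soiled
step 3/5 (Right): loc=B A=soiled B=soiled
step 4/5 (Suck): loc=B A=soiled B=clean
step 5/5 (Right): loc=B A=soiled B=clean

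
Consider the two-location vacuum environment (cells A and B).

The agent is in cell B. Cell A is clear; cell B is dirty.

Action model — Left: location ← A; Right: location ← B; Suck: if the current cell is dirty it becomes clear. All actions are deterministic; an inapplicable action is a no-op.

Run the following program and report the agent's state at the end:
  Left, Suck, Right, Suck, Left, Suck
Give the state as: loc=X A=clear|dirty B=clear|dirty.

Left (#1): loc=A A=clear B=dirty
Suck (#2): loc=A A=clear B=dirty
Right (#3): loc=B A=clear B=dirty
Suck (#4): loc=B A=clear B=clear
Left (#5): loc=A A=clear B=clear
Suck (#6): loc=A A=clear B=clear

loc=A A=clear B=clear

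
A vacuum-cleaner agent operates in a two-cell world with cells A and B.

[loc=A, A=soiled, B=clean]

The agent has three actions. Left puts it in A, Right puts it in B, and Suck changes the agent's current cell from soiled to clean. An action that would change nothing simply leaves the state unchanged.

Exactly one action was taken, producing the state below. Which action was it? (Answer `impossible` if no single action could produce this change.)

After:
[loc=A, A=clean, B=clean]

try  Left: in A — A soiled, B clean
try Right: in B — A soiled, B clean
try  Suck: in A — A clean, B clean  ← match

Suck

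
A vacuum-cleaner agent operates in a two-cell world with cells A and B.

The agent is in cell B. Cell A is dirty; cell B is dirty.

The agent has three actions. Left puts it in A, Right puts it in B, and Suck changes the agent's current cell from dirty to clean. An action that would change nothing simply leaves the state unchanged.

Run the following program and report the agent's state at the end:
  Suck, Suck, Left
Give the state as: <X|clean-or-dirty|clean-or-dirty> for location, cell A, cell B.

<A|dirty|clean>

1) do Suck; now <B|dirty|clean>
2) do Suck; now <B|dirty|clean>
3) do Left; now <A|dirty|clean>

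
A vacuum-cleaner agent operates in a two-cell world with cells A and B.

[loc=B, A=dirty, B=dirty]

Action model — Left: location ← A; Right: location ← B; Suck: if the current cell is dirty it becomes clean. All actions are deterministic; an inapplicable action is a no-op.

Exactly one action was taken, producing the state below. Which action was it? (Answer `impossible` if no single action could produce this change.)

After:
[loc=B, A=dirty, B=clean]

try  Left: (A; A:dirty, B:dirty)
try Right: (B; A:dirty, B:dirty)
try  Suck: (B; A:dirty, B:clean)  ← match

Suck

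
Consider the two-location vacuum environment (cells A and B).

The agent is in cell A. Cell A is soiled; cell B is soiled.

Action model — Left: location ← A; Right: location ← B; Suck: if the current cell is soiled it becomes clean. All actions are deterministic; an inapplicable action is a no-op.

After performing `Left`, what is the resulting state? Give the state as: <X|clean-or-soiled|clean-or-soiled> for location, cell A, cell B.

<A|soiled|soiled>

start: <A|soiled|soiled>
Left (#1): <A|soiled|soiled>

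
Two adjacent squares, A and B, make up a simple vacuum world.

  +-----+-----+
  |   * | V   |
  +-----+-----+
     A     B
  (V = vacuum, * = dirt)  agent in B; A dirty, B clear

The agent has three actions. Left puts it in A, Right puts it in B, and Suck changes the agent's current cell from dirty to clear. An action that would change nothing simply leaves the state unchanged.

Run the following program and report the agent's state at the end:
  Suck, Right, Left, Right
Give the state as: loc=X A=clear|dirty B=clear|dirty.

Suck (#1): loc=B A=dirty B=clear
Right (#2): loc=B A=dirty B=clear
Left (#3): loc=A A=dirty B=clear
Right (#4): loc=B A=dirty B=clear

loc=B A=dirty B=clear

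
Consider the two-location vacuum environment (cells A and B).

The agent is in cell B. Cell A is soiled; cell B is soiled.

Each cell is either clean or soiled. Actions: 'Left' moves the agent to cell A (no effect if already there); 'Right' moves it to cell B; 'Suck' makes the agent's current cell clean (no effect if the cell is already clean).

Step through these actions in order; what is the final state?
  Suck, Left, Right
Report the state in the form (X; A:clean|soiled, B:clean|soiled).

1. Suck → (B; A:soiled, B:clean)
2. Left → (A; A:soiled, B:clean)
3. Right → (B; A:soiled, B:clean)

(B; A:soiled, B:clean)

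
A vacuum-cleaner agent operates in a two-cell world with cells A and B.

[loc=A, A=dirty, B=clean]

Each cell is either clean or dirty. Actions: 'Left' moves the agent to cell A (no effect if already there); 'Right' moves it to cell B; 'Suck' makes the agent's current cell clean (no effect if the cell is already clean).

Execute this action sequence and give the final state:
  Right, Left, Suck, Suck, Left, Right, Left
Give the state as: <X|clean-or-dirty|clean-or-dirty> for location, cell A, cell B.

<A|clean|clean>

[1] after Right: <B|dirty|clean>
[2] after Left: <A|dirty|clean>
[3] after Suck: <A|clean|clean>
[4] after Suck: <A|clean|clean>
[5] after Left: <A|clean|clean>
[6] after Right: <B|clean|clean>
[7] after Left: <A|clean|clean>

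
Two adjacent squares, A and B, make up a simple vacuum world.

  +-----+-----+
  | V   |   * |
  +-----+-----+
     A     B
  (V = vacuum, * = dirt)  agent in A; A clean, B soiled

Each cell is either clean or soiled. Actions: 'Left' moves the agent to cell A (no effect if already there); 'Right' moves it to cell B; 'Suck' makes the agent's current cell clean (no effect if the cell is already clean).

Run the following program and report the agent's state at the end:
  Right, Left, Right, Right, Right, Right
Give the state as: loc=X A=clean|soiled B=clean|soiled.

Right (#1): loc=B A=clean B=soiled
Left (#2): loc=A A=clean B=soiled
Right (#3): loc=B A=clean B=soiled
Right (#4): loc=B A=clean B=soiled
Right (#5): loc=B A=clean B=soiled
Right (#6): loc=B A=clean B=soiled

loc=B A=clean B=soiled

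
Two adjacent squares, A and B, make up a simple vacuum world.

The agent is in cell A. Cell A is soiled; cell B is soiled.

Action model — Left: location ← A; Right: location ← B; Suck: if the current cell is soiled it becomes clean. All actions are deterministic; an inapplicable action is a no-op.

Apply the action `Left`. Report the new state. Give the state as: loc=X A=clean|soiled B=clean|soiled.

start: loc=A A=soiled B=soiled
1. Left → loc=A A=soiled B=soiled

loc=A A=soiled B=soiled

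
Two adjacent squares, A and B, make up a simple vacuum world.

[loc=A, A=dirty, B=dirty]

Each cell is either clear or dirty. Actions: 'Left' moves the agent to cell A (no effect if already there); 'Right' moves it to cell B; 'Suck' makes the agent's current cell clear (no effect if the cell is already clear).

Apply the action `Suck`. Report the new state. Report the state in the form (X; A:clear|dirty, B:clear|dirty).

(A; A:clear, B:dirty)

start: (A; A:dirty, B:dirty)
1. Suck → (A; A:clear, B:dirty)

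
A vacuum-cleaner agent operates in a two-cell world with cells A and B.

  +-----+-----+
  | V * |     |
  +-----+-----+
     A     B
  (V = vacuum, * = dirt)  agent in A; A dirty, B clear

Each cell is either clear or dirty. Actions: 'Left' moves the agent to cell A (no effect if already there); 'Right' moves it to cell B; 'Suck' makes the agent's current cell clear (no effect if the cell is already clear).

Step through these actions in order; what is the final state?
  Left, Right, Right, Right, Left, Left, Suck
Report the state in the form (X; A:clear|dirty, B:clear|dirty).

(A; A:clear, B:clear)

1. Left → (A; A:dirty, B:clear)
2. Right → (B; A:dirty, B:clear)
3. Right → (B; A:dirty, B:clear)
4. Right → (B; A:dirty, B:clear)
5. Left → (A; A:dirty, B:clear)
6. Left → (A; A:dirty, B:clear)
7. Suck → (A; A:clear, B:clear)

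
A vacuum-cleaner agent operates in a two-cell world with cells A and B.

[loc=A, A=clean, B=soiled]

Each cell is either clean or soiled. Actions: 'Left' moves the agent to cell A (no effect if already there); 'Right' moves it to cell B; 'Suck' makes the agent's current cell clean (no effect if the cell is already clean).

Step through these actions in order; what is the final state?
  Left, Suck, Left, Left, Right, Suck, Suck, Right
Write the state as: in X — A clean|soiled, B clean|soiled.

in B — A clean, B clean

1. Left → in A — A clean, B soiled
2. Suck → in A — A clean, B soiled
3. Left → in A — A clean, B soiled
4. Left → in A — A clean, B soiled
5. Right → in B — A clean, B soiled
6. Suck → in B — A clean, B clean
7. Suck → in B — A clean, B clean
8. Right → in B — A clean, B clean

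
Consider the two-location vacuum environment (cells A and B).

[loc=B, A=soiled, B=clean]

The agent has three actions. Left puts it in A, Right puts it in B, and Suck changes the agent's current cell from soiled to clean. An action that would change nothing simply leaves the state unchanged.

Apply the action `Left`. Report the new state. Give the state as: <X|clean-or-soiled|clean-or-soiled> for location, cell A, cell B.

start: <B|soiled|clean>
1. Left → <A|soiled|clean>

<A|soiled|clean>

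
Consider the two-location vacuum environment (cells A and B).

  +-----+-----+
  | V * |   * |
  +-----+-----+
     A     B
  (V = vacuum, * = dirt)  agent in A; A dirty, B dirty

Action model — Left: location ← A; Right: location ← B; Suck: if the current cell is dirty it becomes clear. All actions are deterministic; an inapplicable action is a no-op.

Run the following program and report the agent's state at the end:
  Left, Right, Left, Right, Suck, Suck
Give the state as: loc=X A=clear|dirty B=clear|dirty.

step 1/6 (Left): loc=A A=dirty B=dirty
step 2/6 (Right): loc=B A=dirty B=dirty
step 3/6 (Left): loc=A A=dirty B=dirty
step 4/6 (Right): loc=B A=dirty B=dirty
step 5/6 (Suck): loc=B A=dirty B=clear
step 6/6 (Suck): loc=B A=dirty B=clear

loc=B A=dirty B=clear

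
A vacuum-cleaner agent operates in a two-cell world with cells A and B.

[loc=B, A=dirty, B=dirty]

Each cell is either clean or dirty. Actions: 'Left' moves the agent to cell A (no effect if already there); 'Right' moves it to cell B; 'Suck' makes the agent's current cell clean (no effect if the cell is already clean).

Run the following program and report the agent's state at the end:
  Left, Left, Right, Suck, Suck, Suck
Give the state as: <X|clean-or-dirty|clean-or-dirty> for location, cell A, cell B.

<B|dirty|clean>

Left (#1): <A|dirty|dirty>
Left (#2): <A|dirty|dirty>
Right (#3): <B|dirty|dirty>
Suck (#4): <B|dirty|clean>
Suck (#5): <B|dirty|clean>
Suck (#6): <B|dirty|clean>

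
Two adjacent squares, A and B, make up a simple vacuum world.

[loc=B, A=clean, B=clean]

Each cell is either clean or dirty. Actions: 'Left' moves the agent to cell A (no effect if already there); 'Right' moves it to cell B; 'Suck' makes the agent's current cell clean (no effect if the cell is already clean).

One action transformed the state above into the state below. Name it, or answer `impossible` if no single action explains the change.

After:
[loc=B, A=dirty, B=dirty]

try  Left: <A|clean|clean>
try Right: <B|clean|clean>
try  Suck: <B|clean|clean>
no single action produces the after-state

impossible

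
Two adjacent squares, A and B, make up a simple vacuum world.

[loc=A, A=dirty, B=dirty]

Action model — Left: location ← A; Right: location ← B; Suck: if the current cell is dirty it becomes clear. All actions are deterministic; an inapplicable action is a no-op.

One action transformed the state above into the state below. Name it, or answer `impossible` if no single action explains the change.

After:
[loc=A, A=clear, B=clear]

try  Left: <A|dirty|dirty>
try Right: <B|dirty|dirty>
try  Suck: <A|clear|dirty>
no single action produces the after-state

impossible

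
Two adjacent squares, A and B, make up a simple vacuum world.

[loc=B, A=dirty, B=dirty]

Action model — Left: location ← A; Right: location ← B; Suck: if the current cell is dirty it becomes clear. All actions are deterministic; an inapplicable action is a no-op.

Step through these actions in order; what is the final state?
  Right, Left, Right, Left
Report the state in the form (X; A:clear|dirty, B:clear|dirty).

t=1 Right ⇒ (B; A:dirty, B:dirty)
t=2 Left ⇒ (A; A:dirty, B:dirty)
t=3 Right ⇒ (B; A:dirty, B:dirty)
t=4 Left ⇒ (A; A:dirty, B:dirty)

(A; A:dirty, B:dirty)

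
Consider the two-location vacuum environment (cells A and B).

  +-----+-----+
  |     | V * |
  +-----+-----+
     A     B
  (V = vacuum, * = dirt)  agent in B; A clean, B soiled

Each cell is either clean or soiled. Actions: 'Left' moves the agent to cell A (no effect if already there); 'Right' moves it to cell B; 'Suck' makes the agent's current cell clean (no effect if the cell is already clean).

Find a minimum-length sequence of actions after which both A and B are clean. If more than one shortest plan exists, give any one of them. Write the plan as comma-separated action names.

1. Suck → (B; A:clean, B:clean)
min 1: B is soiled, one Suck

Suck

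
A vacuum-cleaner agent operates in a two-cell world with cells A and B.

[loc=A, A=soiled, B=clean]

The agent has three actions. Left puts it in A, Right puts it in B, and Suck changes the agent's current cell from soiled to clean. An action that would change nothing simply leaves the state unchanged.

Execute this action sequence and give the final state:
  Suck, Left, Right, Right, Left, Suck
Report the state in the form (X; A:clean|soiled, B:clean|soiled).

t=1 Suck ⇒ (A; A:clean, B:clean)
t=2 Left ⇒ (A; A:clean, B:clean)
t=3 Right ⇒ (B; A:clean, B:clean)
t=4 Right ⇒ (B; A:clean, B:clean)
t=5 Left ⇒ (A; A:clean, B:clean)
t=6 Suck ⇒ (A; A:clean, B:clean)

(A; A:clean, B:clean)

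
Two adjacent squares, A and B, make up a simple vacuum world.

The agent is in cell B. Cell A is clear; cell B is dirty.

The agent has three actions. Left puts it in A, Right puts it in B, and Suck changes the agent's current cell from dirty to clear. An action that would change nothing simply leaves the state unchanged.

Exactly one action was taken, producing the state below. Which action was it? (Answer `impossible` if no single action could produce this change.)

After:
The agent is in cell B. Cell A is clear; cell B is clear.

Suck

try  Left: (A; A:clear, B:dirty)
try Right: (B; A:clear, B:dirty)
try  Suck: (B; A:clear, B:clear)  ← match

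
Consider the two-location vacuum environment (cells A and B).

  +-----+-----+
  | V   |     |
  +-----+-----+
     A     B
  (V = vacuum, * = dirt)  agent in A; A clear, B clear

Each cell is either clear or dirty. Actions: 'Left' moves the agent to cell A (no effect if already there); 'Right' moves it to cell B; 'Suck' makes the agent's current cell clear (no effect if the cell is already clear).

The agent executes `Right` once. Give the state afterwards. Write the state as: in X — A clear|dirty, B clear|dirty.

in B — A clear, B clear

start: in A — A clear, B clear
[1] after Right: in B — A clear, B clear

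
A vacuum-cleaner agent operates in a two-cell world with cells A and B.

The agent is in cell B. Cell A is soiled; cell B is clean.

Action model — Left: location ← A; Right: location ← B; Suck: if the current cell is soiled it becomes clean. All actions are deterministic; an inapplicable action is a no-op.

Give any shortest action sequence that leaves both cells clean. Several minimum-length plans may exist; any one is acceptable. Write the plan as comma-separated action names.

1) do Left; now in A — A soiled, B clean
2) do Suck; now in A — A clean, B clean
min 2: go A then Suck

Left, Suck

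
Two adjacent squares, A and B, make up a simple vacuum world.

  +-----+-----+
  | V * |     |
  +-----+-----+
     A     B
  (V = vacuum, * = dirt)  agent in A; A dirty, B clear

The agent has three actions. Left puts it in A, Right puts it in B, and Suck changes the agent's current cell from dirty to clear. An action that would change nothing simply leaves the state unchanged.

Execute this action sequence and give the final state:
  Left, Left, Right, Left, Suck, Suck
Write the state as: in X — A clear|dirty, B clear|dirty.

in A — A clear, B clear

[1] after Left: in A — A dirty, B clear
[2] after Left: in A — A dirty, B clear
[3] after Right: in B — A dirty, B clear
[4] after Left: in A — A dirty, B clear
[5] after Suck: in A — A clear, B clear
[6] after Suck: in A — A clear, B clear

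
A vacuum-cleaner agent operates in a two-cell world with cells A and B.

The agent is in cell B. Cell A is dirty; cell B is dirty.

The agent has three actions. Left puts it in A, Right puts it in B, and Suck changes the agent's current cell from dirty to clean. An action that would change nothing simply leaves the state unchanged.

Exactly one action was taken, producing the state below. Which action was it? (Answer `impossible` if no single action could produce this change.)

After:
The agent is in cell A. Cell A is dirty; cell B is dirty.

Left

try  Left: in A — A dirty, B dirty  ← match
try Right: in B — A dirty, B dirty
try  Suck: in B — A dirty, B clean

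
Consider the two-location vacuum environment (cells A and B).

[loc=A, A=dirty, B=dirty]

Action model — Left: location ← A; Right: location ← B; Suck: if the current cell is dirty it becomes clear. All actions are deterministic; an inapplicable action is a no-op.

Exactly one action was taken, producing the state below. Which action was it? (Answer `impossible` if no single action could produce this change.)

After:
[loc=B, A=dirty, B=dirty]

try  Left: loc=A A=dirty B=dirty
try Right: loc=B A=dirty B=dirty  ← match
try  Suck: loc=A A=clear B=dirty

Right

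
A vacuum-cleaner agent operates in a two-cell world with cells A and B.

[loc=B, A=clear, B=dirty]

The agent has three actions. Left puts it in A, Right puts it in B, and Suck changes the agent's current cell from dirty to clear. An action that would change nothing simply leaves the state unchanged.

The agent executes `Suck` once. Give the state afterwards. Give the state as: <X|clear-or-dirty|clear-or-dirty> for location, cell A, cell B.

start: <B|clear|dirty>
t=1 Suck ⇒ <B|clear|clear>

<B|clear|clear>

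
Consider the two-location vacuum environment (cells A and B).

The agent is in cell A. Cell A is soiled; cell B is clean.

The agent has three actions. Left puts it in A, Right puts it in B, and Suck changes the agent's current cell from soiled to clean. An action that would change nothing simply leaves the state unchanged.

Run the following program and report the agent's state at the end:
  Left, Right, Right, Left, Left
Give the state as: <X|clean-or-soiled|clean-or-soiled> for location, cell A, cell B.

[1] after Left: <A|soiled|clean>
[2] after Right: <B|soiled|clean>
[3] after Right: <B|soiled|clean>
[4] after Left: <A|soiled|clean>
[5] after Left: <A|soiled|clean>

<A|soiled|clean>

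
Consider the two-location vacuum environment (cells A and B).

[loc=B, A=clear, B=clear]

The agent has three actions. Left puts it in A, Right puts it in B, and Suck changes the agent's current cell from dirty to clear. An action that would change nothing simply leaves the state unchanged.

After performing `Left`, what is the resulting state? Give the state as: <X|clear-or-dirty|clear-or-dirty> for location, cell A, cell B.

<A|clear|clear>

start: <B|clear|clear>
[1] after Left: <A|clear|clear>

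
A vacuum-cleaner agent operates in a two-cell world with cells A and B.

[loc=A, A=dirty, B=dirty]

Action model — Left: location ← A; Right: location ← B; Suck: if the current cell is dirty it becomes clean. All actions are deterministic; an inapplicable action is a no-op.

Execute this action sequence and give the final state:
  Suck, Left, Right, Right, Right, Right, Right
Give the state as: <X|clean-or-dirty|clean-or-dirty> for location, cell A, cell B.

1. Suck → <A|clean|dirty>
2. Left → <A|clean|dirty>
3. Right → <B|clean|dirty>
4. Right → <B|clean|dirty>
5. Right → <B|clean|dirty>
6. Right → <B|clean|dirty>
7. Right → <B|clean|dirty>

<B|clean|dirty>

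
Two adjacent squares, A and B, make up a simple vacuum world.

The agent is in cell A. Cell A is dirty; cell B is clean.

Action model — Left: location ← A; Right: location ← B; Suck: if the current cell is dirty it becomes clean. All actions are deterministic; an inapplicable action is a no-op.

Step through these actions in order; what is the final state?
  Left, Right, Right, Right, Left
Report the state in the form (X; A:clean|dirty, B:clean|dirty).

(A; A:dirty, B:clean)

Left (#1): (A; A:dirty, B:clean)
Right (#2): (B; A:dirty, B:clean)
Right (#3): (B; A:dirty, B:clean)
Right (#4): (B; A:dirty, B:clean)
Left (#5): (A; A:dirty, B:clean)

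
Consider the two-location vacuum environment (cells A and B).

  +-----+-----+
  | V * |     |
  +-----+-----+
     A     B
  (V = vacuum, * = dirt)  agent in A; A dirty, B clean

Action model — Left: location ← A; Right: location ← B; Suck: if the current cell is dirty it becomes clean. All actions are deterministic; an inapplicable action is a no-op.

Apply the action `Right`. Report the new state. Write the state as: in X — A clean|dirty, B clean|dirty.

start: in A — A dirty, B clean
Right (#1): in B — A dirty, B clean

in B — A dirty, B clean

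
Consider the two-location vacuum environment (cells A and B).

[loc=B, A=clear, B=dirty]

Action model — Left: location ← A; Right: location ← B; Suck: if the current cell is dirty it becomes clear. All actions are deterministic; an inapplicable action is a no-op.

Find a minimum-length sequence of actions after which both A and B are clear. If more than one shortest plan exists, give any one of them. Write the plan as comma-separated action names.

step 1/1 (Suck): in B — A clear, B clear
min 1: B is dirty, one Suck

Suck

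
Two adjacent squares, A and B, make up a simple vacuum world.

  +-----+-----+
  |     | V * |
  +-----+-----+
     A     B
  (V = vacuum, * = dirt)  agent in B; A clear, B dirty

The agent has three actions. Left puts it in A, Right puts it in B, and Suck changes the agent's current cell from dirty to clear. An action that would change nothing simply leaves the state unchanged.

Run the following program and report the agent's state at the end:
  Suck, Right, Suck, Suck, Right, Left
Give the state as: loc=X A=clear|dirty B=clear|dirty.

loc=A A=clear B=clear

step 1/6 (Suck): loc=B A=clear B=clear
step 2/6 (Right): loc=B A=clear B=clear
step 3/6 (Suck): loc=B A=clear B=clear
step 4/6 (Suck): loc=B A=clear B=clear
step 5/6 (Right): loc=B A=clear B=clear
step 6/6 (Left): loc=A A=clear B=clear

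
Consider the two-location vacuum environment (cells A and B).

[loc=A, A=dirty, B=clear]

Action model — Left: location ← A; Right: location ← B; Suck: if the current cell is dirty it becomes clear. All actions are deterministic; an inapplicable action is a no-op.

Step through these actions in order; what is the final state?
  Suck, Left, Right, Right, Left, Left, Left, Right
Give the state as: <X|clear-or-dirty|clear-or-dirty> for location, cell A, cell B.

1. Suck → <A|clear|clear>
2. Left → <A|clear|clear>
3. Right → <B|clear|clear>
4. Right → <B|clear|clear>
5. Left → <A|clear|clear>
6. Left → <A|clear|clear>
7. Left → <A|clear|clear>
8. Right → <B|clear|clear>

<B|clear|clear>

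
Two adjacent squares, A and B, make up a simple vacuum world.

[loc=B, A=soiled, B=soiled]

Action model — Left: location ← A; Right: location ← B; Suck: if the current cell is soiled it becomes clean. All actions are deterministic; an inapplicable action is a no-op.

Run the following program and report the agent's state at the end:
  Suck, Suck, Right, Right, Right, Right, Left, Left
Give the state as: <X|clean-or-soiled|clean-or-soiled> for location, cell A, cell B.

[1] after Suck: <B|soiled|clean>
[2] after Suck: <B|soiled|clean>
[3] after Right: <B|soiled|clean>
[4] after Right: <B|soiled|clean>
[5] after Right: <B|soiled|clean>
[6] after Right: <B|soiled|clean>
[7] after Left: <A|soiled|clean>
[8] after Left: <A|soiled|clean>

<A|soiled|clean>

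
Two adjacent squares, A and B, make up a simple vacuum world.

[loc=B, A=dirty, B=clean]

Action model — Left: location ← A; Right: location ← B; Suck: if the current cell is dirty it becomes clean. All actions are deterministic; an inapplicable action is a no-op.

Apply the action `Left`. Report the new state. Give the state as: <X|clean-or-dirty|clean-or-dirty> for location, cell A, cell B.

start: <B|dirty|clean>
step 1/1 (Left): <A|dirty|clean>

<A|dirty|clean>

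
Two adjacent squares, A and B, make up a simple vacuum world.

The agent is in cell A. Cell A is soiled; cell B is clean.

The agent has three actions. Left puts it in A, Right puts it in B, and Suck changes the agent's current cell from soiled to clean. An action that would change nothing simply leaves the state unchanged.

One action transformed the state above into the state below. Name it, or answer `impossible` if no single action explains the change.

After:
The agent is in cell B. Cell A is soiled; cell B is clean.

Right

try  Left: loc=A A=soiled B=clean
try Right: loc=B A=soiled B=clean  ← match
try  Suck: loc=A A=clean B=clean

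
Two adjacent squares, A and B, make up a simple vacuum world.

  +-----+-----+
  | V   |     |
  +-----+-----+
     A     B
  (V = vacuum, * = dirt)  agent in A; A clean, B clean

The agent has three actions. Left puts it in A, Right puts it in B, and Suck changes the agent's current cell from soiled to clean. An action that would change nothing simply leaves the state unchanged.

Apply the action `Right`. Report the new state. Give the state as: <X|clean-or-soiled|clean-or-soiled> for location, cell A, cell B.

<B|clean|clean>

start: <A|clean|clean>
t=1 Right ⇒ <B|clean|clean>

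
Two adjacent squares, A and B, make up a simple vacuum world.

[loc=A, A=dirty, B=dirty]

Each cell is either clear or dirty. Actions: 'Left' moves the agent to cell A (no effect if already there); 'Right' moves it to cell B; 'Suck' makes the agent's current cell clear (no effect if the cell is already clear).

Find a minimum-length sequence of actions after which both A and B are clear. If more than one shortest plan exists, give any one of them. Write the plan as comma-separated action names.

Suck, Right, Suck

1. Suck → loc=A A=clear B=dirty
2. Right → loc=B A=clear B=dirty
3. Suck → loc=B A=clear B=clear
min 3: Suck A + move + Suck B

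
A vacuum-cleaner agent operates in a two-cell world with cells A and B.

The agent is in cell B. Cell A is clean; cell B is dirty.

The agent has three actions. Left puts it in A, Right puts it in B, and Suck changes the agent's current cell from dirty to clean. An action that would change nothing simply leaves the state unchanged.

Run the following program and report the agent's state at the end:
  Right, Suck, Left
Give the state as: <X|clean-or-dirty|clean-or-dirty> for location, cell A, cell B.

[1] after Right: <B|clean|dirty>
[2] after Suck: <B|clean|clean>
[3] after Left: <A|clean|clean>

<A|clean|clean>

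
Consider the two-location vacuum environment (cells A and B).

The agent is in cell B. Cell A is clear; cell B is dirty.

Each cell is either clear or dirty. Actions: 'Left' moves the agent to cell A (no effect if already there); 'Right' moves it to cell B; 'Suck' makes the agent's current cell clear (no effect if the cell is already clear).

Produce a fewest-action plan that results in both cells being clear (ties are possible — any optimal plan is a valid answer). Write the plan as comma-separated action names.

Suck

Suck (#1): in B — A clear, B clear
min 1: B is dirty, one Suck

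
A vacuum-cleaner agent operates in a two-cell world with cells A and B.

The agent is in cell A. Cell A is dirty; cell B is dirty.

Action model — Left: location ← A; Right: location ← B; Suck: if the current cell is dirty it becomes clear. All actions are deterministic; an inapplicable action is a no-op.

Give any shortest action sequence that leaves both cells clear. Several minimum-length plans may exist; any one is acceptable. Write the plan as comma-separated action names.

t=1 Suck ⇒ <A|clear|dirty>
t=2 Right ⇒ <B|clear|dirty>
t=3 Suck ⇒ <B|clear|clear>
min 3: Suck A + move + Suck B

Suck, Right, Suck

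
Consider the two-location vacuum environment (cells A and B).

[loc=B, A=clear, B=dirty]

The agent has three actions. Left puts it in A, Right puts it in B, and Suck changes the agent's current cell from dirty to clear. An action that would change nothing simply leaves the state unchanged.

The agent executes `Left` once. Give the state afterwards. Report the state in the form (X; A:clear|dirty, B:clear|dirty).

start: (B; A:clear, B:dirty)
1) do Left; now (A; A:clear, B:dirty)

(A; A:clear, B:dirty)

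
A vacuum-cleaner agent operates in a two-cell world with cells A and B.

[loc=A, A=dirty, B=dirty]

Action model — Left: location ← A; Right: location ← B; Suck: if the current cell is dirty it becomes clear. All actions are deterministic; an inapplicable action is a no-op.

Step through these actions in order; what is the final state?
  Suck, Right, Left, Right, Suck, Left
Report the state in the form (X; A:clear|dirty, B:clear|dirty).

step 1/6 (Suck): (A; A:clear, B:dirty)
step 2/6 (Right): (B; A:clear, B:dirty)
step 3/6 (Left): (A; A:clear, B:dirty)
step 4/6 (Right): (B; A:clear, B:dirty)
step 5/6 (Suck): (B; A:clear, B:clear)
step 6/6 (Left): (A; A:clear, B:clear)

(A; A:clear, B:clear)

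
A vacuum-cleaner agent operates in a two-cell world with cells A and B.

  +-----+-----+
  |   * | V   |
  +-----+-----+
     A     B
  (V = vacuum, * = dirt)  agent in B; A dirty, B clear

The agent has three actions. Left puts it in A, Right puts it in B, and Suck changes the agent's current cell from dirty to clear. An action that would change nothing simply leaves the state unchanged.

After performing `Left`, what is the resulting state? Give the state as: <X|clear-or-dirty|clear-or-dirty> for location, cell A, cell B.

<A|dirty|clear>

start: <B|dirty|clear>
[1] after Left: <A|dirty|clear>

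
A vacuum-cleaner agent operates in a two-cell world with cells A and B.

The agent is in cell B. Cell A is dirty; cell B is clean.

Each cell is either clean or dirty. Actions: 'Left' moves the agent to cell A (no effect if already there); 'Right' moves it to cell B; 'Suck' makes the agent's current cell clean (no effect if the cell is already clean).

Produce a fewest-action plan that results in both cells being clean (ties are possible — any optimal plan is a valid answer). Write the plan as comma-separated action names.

t=1 Left ⇒ loc=A A=dirty B=clean
t=2 Suck ⇒ loc=A A=clean B=clean
min 2: go A then Suck

Left, Suck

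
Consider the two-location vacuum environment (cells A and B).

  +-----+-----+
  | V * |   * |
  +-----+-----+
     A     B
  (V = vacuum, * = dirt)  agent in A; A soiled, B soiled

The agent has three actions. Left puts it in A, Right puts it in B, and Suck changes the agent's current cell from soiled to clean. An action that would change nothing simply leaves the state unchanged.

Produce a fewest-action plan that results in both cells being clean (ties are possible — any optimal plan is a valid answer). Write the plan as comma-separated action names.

[1] after Suck: <A|clean|soiled>
[2] after Right: <B|clean|soiled>
[3] after Suck: <B|clean|clean>
min 3: Suck A + move + Suck B

Suck, Right, Suck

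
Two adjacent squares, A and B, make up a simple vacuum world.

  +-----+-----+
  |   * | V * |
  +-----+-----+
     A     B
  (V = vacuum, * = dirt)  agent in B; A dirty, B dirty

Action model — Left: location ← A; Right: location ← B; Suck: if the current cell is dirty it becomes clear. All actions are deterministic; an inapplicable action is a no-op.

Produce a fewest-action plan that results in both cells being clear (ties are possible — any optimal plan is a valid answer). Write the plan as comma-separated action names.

1) do Suck; now <B|dirty|clear>
2) do Left; now <A|dirty|clear>
3) do Suck; now <A|clear|clear>
min 3: Suck B + move + Suck A

Suck, Left, Suck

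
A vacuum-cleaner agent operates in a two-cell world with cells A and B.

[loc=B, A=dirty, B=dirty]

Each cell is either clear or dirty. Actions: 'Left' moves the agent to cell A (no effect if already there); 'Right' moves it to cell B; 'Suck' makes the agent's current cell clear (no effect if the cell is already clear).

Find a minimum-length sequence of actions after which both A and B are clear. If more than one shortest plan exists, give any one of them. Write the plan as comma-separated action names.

step 1/3 (Suck): <B|dirty|clear>
step 2/3 (Left): <A|dirty|clear>
step 3/3 (Suck): <A|clear|clear>
min 3: Suck B + move + Suck A

Suck, Left, Suck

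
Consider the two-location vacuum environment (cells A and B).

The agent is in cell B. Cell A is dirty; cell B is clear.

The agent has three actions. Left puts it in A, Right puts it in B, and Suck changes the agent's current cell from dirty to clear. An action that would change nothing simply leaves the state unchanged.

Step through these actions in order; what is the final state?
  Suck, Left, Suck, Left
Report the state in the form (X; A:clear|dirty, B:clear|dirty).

(A; A:clear, B:clear)

t=1 Suck ⇒ (B; A:dirty, B:clear)
t=2 Left ⇒ (A; A:dirty, B:clear)
t=3 Suck ⇒ (A; A:clear, B:clear)
t=4 Left ⇒ (A; A:clear, B:clear)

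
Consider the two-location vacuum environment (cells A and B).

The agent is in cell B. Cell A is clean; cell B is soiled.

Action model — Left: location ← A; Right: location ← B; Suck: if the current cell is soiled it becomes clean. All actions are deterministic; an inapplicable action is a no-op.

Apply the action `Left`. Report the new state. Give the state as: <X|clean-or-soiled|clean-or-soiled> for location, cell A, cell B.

<A|clean|soiled>

start: <B|clean|soiled>
1. Left → <A|clean|soiled>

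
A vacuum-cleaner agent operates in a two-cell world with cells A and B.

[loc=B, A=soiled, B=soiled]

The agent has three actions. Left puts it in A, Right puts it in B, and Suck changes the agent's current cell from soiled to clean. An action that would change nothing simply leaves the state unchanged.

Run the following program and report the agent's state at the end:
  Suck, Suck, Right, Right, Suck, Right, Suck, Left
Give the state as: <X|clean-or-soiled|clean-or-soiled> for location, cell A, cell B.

t=1 Suck ⇒ <B|soiled|clean>
t=2 Suck ⇒ <B|soiled|clean>
t=3 Right ⇒ <B|soiled|clean>
t=4 Right ⇒ <B|soiled|clean>
t=5 Suck ⇒ <B|soiled|clean>
t=6 Right ⇒ <B|soiled|clean>
t=7 Suck ⇒ <B|soiled|clean>
t=8 Left ⇒ <A|soiled|clean>

<A|soiled|clean>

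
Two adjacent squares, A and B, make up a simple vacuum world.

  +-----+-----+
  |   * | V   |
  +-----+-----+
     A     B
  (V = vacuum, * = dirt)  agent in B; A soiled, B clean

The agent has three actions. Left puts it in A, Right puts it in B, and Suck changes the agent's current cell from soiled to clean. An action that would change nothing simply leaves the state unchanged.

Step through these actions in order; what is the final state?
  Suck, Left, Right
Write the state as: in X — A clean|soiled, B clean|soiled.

in B — A soiled, B clean

1. Suck → in B — A soiled, B clean
2. Left → in A — A soiled, B clean
3. Right → in B — A soiled, B clean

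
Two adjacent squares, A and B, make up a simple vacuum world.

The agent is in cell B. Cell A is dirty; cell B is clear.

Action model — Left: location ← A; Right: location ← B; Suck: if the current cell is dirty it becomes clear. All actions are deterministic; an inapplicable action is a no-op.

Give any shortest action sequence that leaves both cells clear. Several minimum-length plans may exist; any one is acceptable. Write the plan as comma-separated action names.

[1] after Left: (A; A:dirty, B:clear)
[2] after Suck: (A; A:clear, B:clear)
min 2: go A then Suck

Left, Suck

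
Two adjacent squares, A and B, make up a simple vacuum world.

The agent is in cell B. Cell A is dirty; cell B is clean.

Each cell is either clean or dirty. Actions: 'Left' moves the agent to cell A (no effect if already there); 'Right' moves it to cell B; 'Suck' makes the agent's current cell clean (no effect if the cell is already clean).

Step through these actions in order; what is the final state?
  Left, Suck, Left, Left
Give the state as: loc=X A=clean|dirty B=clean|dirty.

1) do Left; now loc=A A=dirty B=clean
2) do Suck; now loc=A A=clean B=clean
3) do Left; now loc=A A=clean B=clean
4) do Left; now loc=A A=clean B=clean

loc=A A=clean B=clean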